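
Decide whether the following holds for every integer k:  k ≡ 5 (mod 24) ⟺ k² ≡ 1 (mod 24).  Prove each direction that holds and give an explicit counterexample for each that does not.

Not equivalent: only (⇒) holds.

(←) This fails: take k = 1. Then 1² = 1 ≡ 1 (mod 24), yet 1 ≡ 1 (mod 24), not 5.

(→) Suppose k ≡ 5 (mod 24). Write k = 24j + 5. Then (24j + 5)² = 576j² + 240j + 25 = 24(24j² + 10j + 1) + 1, so k² ≡ 1 (mod 24).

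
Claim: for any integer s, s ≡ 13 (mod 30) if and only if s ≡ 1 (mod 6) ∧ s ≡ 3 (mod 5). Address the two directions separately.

Both directions hold; the statement is true.

(⇒) Suppose s ≡ 13 (mod 30); write s = 30j + 13. Since 6 ∣ 30, reducing mod 6 gives s ≡ 13 ≡ 1 (mod 6); since 5 ∣ 30, reducing mod 5 gives s ≡ 13 ≡ 3 (mod 5).

(⇐) Conversely, if s ≡ 1 (mod 6) and s ≡ 3 (mod 5), then by the Chinese remainder theorem s ≡ 13 (mod 30). This is exactly s ≡ 13 (mod 30).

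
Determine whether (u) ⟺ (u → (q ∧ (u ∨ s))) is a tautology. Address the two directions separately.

(⇒) fails and (⇐) fails.

(⇒) This fails. Under s = F, q = F, u = T, the left side is true but the right side is false.

(⇐) This fails. Under s = F, q = F, u = F, the left side is false but the right side is true.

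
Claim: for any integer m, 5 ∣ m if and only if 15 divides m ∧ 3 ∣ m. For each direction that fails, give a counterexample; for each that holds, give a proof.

Forward direction. This fails: take m = 5. Certainly 5 ∣ 5, but 15 ∤ 5.

Converse. Suppose 15 ∣ m and 3 ∣ m. Any common multiple of 15 and 3 is a multiple of their lcm; here lcm(15, 3) = 15·3/gcd(15, 3) = 45/3 = 15, so 15 ∣ m. Since 5 ∣ 15, it follows that 5 ∣ m.

Not equivalent: only (⇐) holds.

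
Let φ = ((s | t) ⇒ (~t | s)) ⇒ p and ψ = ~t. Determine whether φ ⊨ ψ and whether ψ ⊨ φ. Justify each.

(⟹) This fails. Under p = F, t = T, s = F, the left side is true but the right side is false.

(⟸) This fails. Under p = F, t = F, s = F, the left side is false but the right side is true.

Neither implication holds.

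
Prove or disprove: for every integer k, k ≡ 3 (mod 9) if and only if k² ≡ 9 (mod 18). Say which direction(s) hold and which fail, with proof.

Forward direction. This fails: take k = 12. Then 12 ≡ 3 (mod 9), but 12² = 144 ≡ 0 (mod 18), not 9.

Converse. This fails: take k = 9. Then 9² = 81 ≡ 9 (mod 18), yet 9 ≡ 0 (mod 9), not 3.

Both directions fail.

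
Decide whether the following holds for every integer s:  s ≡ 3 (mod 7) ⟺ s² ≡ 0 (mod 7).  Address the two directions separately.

(⟹) This fails: take s = 3. Then 3 ≡ 3 (mod 7), but 3² = 9 ≡ 2 (mod 7), not 0.

(⟸) This fails: take s = 0. Then 0² = 0 ≡ 0 (mod 7), yet 0 ≡ 0 (mod 7), not 3.

Both directions fail.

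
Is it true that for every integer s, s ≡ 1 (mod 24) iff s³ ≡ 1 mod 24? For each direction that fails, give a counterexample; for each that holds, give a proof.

Both directions hold.

[⇒] Suppose s ≡ 1 (mod 24). Write s = 24j + 1. Then (24j + 1)³ = 13824j³ + 1728j² + 72j + 1 = 24(576j³ + 72j² + 3j) + 1, so s³ ≡ 1 (mod 24).

[⇐] Conversely, suppose s³ ≡ 1 (mod 24). The only residue r in {0, …, 23} with r³ ≡ 1 (mod 24) is r = 1, so s ≡ 1 (mod 24).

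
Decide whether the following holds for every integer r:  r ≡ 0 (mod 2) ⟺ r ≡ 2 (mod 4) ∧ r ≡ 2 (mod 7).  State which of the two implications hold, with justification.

The forward direction fails; the converse holds.

(→) This fails: r = 0 gives 0 ≡ 0 (mod 2) but 0 ≡ 0 (mod 4), so the conjunction on the right does not hold.

(←) Conversely, if r ≡ 2 (mod 4) and r ≡ 2 (mod 7), then by the Chinese remainder theorem r ≡ 2 (mod 28). Since 2 ≡ 0 (mod 2) and 2 ∣ 28, we get r ≡ 0 (mod 2).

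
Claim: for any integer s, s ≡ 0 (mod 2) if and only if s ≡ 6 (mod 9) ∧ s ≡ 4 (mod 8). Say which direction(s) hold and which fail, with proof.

[⇒] This fails: s = 0 gives 0 ≡ 0 (mod 2) but 0 ≡ 0 (mod 9), so the conjunction on the right does not hold.

[⇐] Conversely, if s ≡ 6 (mod 9) and s ≡ 4 (mod 8), then by the Chinese remainder theorem s ≡ 60 (mod 72). Since 60 ≡ 0 (mod 2) and 2 ∣ 72, we get s ≡ 0 (mod 2).

Only the converse holds.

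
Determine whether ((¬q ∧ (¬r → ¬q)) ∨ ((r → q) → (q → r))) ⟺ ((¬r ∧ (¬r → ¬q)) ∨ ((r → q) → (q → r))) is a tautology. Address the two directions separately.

(⇒) Assume the antecedent. If q is true, the antecedent forces (q = T, r = T), and the consequent holds there. If q is false, the consequent reduces to true regardless of the other variables. Either way the consequent holds.

(⇐) Assume the antecedent. If q is true, the antecedent forces (q = T, r = T), and the consequent holds there. If q is false, the consequent reduces to true regardless of the other variables. Either way the consequent holds.

Both implications hold.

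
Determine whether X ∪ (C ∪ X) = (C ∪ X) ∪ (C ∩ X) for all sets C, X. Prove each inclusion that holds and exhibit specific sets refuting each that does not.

The two sets are equal.

Forward inclusion. Let x ∈ X ∪ (C ∪ X). Then either x ∈ C and x ∉ X; or x ∈ X and x ∉ C; or x ∈ C ∩ X. In each case x ∈ (C ∪ X) ∪ (C ∩ X), so X ∪ (C ∪ X) ⊆ (C ∪ X) ∪ (C ∩ X).

Reverse inclusion. Let x ∈ (C ∪ X) ∪ (C ∩ X). Then either x ∈ C and x ∉ X; or x ∈ X and x ∉ C; or x ∈ C ∩ X. In each case x ∈ X ∪ (C ∪ X), so (C ∪ X) ∪ (C ∩ X) ⊆ X ∪ (C ∪ X).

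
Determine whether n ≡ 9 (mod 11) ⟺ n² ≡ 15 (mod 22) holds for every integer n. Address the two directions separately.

(→) This fails: take n = 20. Then 20 ≡ 9 (mod 11), but 20² = 400 ≡ 4 (mod 22), not 15.

(←) This fails: take n = 13. Then 13² = 169 ≡ 15 (mod 22), yet 13 ≡ 2 (mod 11), not 9.

(⇒) fails and (⇐) fails.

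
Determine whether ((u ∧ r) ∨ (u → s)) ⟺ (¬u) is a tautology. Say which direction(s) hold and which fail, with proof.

(←) Assume the antecedent. If r is true, (u ∧ r) ∨ (u → s) reduces to true regardless of the other variables. If r is false, the antecedent forces (r = F, u = F, s = F) or (r = F, u = F, s = T), and (u ∧ r) ∨ (u → s) holds there. Either way (u ∧ r) ∨ (u → s) holds.

(→) This fails. Under r = T, u = T, s = F, the left side is true but the right side is false.

(⇒) fails; (⇐) holds.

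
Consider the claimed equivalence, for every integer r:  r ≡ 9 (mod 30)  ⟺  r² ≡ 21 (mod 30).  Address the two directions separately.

Not equivalent: only (⇒) holds.

(⇒) Suppose r ≡ 9 (mod 30). Write r = 30j + 9. Then (30j + 9)² = 900j² + 540j + 81 = 30(30j² + 18j + 2) + 21, so r² ≡ 21 (mod 30).

(⇐) This fails: take r = 21. Then 21² = 441 ≡ 21 (mod 30), yet 21 ≡ 21 (mod 30), not 9.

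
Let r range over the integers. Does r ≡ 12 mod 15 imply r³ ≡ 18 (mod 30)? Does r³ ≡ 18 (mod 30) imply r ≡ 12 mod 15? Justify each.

(→) This fails: take r = 27. Then 27 ≡ 12 (mod 15), but 27³ = 19683 ≡ 3 (mod 30), not 18.

(←) Conversely, the residues r modulo 30 with r³ ≡ 18 (mod 30) are exactly {12}, and each is ≡ 12 (mod 15).

Only the converse holds.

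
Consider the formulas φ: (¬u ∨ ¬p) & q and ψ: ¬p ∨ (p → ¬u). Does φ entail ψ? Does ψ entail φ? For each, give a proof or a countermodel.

(⟹) Assume the antecedent. If p is true, the antecedent forces (q = T, p = T, u = F), and ¬p ∨ (p → ¬u) holds there. If p is false, ¬p ∨ (p → ¬u) reduces to true regardless of the other variables. Either way ¬p ∨ (p → ¬u) holds.

(⟸) This fails. Under q = F, p = F, u = F, the left side is false but the right side is true.

Only the forward implication holds.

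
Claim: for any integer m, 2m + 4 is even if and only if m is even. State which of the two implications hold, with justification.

Only the reverse direction holds.

Forward direction. This fails: take m = 7. Then 2m + 4 = 18, which is even, yet m = 7 is odd, not even.

Converse. Suppose m is even. Since 2 is even, 2m is even for every m, so 2m + 4 has the same parity as 4, which is even. Hence 2m + 4 is even.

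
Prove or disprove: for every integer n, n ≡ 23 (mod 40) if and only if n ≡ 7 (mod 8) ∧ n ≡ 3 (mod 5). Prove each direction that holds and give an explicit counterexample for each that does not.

Both directions hold; the statement is true.

(⟹) Suppose n ≡ 23 (mod 40); write n = 40j + 23. Since 8 ∣ 40, reducing mod 8 gives n ≡ 23 ≡ 7 (mod 8); since 5 ∣ 40, reducing mod 5 gives n ≡ 23 ≡ 3 (mod 5).

(⟸) Conversely, if n ≡ 7 (mod 8) and n ≡ 3 (mod 5), then by the Chinese remainder theorem n ≡ 23 (mod 40). This is exactly n ≡ 23 (mod 40).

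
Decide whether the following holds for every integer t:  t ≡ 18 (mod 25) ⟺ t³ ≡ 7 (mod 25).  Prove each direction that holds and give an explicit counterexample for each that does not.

The biconditional holds.

(⇒) Suppose t ≡ 18 (mod 25). Write t = 25j + 18. Then (25j + 18)³ = 15625j³ + 33750j² + 24300j + 5832 = 25(625j³ + 1350j² + 972j + 233) + 7, so t³ ≡ 7 (mod 25).

(⇐) Conversely, suppose t³ ≡ 7 (mod 25). The only residue r in {0, …, 24} with r³ ≡ 7 (mod 25) is r = 18, so t ≡ 18 (mod 25).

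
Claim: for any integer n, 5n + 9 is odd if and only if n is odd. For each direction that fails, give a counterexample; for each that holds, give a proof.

(⇒) fails and (⇐) fails.

(⇒) This fails: n = 0 gives 5n + 9 = 9, which is odd, but 0 is even, not odd.

(⇐) This also fails: n = 5 is odd, but 5n + 9 = 34 is even, not odd.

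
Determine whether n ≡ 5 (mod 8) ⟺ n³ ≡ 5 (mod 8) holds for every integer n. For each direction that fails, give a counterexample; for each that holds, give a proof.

Forward direction. Suppose n ≡ 5 (mod 8). Write n = 8j + 5. Then (8j + 5)³ = 512j³ + 960j² + 600j + 125 = 8(64j³ + 120j² + 75j + 15) + 5, so n³ ≡ 5 (mod 8).

Converse. For the converse, argue contrapositively. If n ≢ 5 (mod 8), then n is congruent to one of 0, 1, 2, 3, 4, 6, 7 modulo 8, and these give n³ ≡ 0, 1, 0, 3, 0, 0, 7 respectively — never 5.

Equivalent; both directions hold.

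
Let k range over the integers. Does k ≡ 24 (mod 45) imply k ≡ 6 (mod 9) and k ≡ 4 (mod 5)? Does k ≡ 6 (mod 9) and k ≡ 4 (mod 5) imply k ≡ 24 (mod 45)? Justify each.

(⇒) Suppose k ≡ 24 (mod 45); write k = 45j + 24. Since 9 ∣ 45, reducing mod 9 gives k ≡ 24 ≡ 6 (mod 9); since 5 ∣ 45, reducing mod 5 gives k ≡ 24 ≡ 4 (mod 5).

(⇐) Conversely, if k ≡ 6 (mod 9) and k ≡ 4 (mod 5), then by the Chinese remainder theorem k ≡ 24 (mod 45). This is exactly k ≡ 24 (mod 45).

The biconditional holds.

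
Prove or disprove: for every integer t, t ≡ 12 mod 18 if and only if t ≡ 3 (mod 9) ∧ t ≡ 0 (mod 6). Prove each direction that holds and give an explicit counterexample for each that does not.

[⇐] If t ≡ 3 (mod 9) and t ≡ 0 (mod 6), then by the Chinese remainder theorem t ≡ 12 (mod 18). This is exactly t ≡ 12 (mod 18).

[⇒] Suppose t ≡ 12 (mod 18); write t = 18j + 12. Since 9 ∣ 18, reducing mod 9 gives t ≡ 12 ≡ 3 (mod 9); since 6 ∣ 18, reducing mod 6 gives t ≡ 12 ≡ 0 (mod 6).

Both directions hold; the statement is true.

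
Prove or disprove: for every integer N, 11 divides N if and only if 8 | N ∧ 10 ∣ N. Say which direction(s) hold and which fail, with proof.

(→) This fails: take N = 11. Certainly 11 ∣ 11, but 8 ∤ 11.

(←) This fails: take N = 40. Both 8 ∣ 40 and 10 ∣ 40, yet 40 is not a multiple of 11 (since 40 = 3·11 + 7), so 11 ∤ 40.

Both directions fail.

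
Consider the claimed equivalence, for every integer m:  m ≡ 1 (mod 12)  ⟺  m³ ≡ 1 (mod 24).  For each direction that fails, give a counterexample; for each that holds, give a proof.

(⇐) The residues r modulo 24 with r³ ≡ 1 (mod 24) are exactly {1}, and each is ≡ 1 (mod 12).

(⇒) This fails: take m = 13. Then 13 ≡ 1 (mod 12), but 13³ = 2197 ≡ 13 (mod 24), not 1.

Only the reverse direction holds.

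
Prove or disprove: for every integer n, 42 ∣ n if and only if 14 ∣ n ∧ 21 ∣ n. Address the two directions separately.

[⇒] If 42 ∣ n, write n = 42q. Since 42 = 3·14, n = 14·(3q), so 14 ∣ n; and since 42 = 2·21, n = 21·(2q), so 21 ∣ n.

[⇐] Suppose 14 ∣ n and 21 ∣ n. Any common multiple of 14 and 21 is a multiple of their lcm; here lcm(14, 21) = 14·21/gcd(14, 21) = 294/7 = 42, so 42 ∣ n.

The biconditional holds.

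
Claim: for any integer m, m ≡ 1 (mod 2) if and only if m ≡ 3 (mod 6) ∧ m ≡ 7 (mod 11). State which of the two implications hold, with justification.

(←) If m ≡ 3 (mod 6) and m ≡ 7 (mod 11), then by the Chinese remainder theorem m ≡ 51 (mod 66). Since 51 ≡ 1 (mod 2) and 2 ∣ 66, we get m ≡ 1 (mod 2).

(→) This fails: m = 1 gives 1 ≡ 1 (mod 2) but 1 ≡ 1 (mod 6), so the conjunction on the right does not hold.

Not equivalent: only (⇐) holds.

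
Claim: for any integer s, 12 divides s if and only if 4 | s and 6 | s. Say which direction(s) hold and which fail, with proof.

Both implications hold.

(←) Suppose 4 ∣ s and 6 ∣ s. Any common multiple of 4 and 6 is a multiple of their lcm; here lcm(4, 6) = 4·6/gcd(4, 6) = 24/2 = 12, so 12 ∣ s.

(→) If 12 ∣ s, write s = 12q. Since 12 = 3·4, s = 4·(3q), so 4 ∣ s; and since 12 = 2·6, s = 6·(2q), so 6 ∣ s.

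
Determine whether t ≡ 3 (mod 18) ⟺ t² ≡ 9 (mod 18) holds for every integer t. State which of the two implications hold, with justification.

The forward direction holds; the converse fails.

(→) Suppose t ≡ 3 (mod 18). Write t = 18j + 3. Then (18j + 3)² = 324j² + 108j + 9 = 18(18j² + 6j) + 9, so t² ≡ 9 (mod 18).

(←) This fails: take t = 9. Then 9² = 81 ≡ 9 (mod 18), yet 9 ≡ 9 (mod 18), not 3.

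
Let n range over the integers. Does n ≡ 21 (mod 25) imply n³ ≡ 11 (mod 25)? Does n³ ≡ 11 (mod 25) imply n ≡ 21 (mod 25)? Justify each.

(→) Suppose n ≡ 21 (mod 25). Write n = 25j + 21. Then (25j + 21)³ = 15625j³ + 39375j² + 33075j + 9261 = 25(625j³ + 1575j² + 1323j + 370) + 11, so n³ ≡ 11 (mod 25).

(←) Conversely, suppose n³ ≡ 11 (mod 25). The only residue r in {0, …, 24} with r³ ≡ 11 (mod 25) is r = 21, so n ≡ 21 (mod 25).

The biconditional holds.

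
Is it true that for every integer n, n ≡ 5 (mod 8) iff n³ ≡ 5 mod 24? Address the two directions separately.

Forward direction. This fails: take n = 13. Then 13 ≡ 5 (mod 8), but 13³ = 2197 ≡ 13 (mod 24), not 5.

Converse. The residues r modulo 24 with r³ ≡ 5 (mod 24) are exactly {5}, and each is ≡ 5 (mod 8).

Only the reverse direction holds.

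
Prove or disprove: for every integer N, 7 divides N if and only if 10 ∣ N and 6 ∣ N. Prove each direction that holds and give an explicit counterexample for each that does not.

(⇒) fails and (⇐) fails.

Forward direction. This fails: take N = 7. Certainly 7 ∣ 7, but 10 ∤ 7.

Converse. This fails: take N = 30. Both 10 ∣ 30 and 6 ∣ 30, yet 30 is not a multiple of 7 (since 30 = 4·7 + 2), so 7 ∤ 30.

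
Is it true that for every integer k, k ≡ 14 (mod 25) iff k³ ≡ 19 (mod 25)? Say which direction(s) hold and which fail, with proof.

Both implications hold.

(→) Suppose k ≡ 14 (mod 25). Write k = 25j + 14. Then (25j + 14)³ = 15625j³ + 26250j² + 14700j + 2744 = 25(625j³ + 1050j² + 588j + 109) + 19, so k³ ≡ 19 (mod 25).

(←) Conversely, suppose k³ ≡ 19 (mod 25). The only residue r in {0, …, 24} with r³ ≡ 19 (mod 25) is r = 14, so k ≡ 14 (mod 25).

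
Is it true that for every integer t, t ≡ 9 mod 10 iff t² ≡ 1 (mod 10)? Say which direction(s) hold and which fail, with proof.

(→) Suppose t ≡ 9 mod 10. Write t = 10j + 9. Then (10j + 9)² = 100j² + 180j + 81 = 10(10j² + 18j + 8) + 1, so t² ≡ 1 (mod 10).

(←) This fails: take t = 1. Then 1² = 1 ≡ 1 (mod 10), yet 1 ≡ 1 (mod 10), not 9.

Only the forward implication holds.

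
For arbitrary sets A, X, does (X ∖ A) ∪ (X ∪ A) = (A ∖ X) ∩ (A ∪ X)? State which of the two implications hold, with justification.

The sets are not equal: only the reverse inclusion holds.

Forward inclusion. This inclusion fails. Take A = ∅, X = {1}; then 1 ∈ (X ∖ A) ∪ (X ∪ A) but 1 ∉ (A ∖ X) ∩ (A ∪ X).

Reverse inclusion. Let x ∈ (A ∖ X) ∩ (A ∪ X). Then x ∈ A and x ∉ X, from which x ∈ (X ∖ A) ∪ (X ∪ A).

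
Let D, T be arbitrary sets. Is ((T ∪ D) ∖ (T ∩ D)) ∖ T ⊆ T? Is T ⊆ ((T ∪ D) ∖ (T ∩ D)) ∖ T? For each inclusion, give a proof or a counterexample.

Forward inclusion. This inclusion fails. Take D = {1}, T = ∅; then 1 ∈ ((T ∪ D) ∖ (T ∩ D)) ∖ T but 1 ∉ T.

Reverse inclusion. This inclusion fails. Take D = ∅, T = {1}; then 1 ∈ T but 1 ∉ ((T ∪ D) ∖ (T ∩ D)) ∖ T.

Both inclusions fail.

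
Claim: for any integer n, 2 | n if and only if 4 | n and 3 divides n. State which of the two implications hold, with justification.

The forward direction fails; the converse holds.

(⟸) Suppose 4 ∣ n and 3 ∣ n. Any common multiple of 4 and 3 is a multiple of their lcm; here gcd(4, 3) = 1, so lcm(4, 3) = 4·3 = 12, so 12 ∣ n. Since 2 ∣ 12, it follows that 2 ∣ n.

(⟹) This fails: take n = 2. Certainly 2 ∣ 2, but 4 ∤ 2.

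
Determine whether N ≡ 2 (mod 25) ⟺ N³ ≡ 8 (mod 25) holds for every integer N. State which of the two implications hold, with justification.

[⇐] Suppose N³ ≡ 8 (mod 25). The only residue r in {0, …, 24} with r³ ≡ 8 (mod 25) is r = 2, so N ≡ 2 (mod 25).

[⇒] Suppose N ≡ 2 (mod 25). Write N = 25j + 2. Then (25j + 2)³ = 15625j³ + 3750j² + 300j + 8 = 25(625j³ + 150j² + 12j) + 8, so N³ ≡ 8 (mod 25).

Both implications hold.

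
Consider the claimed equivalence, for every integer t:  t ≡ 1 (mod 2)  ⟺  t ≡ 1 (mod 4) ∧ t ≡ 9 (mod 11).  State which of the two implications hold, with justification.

Only the converse holds.

(⟹) This fails: t = 1 gives 1 ≡ 1 (mod 2) but 1 ≡ 1 (mod 11), so the conjunction on the right does not hold.

(⟸) Conversely, if t ≡ 1 (mod 4) and t ≡ 9 (mod 11), then by the Chinese remainder theorem t ≡ 9 (mod 44). Since 9 ≡ 1 (mod 2) and 2 ∣ 44, we get t ≡ 1 (mod 2).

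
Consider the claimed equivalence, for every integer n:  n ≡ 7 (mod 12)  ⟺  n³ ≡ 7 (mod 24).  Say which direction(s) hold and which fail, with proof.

(⇒) fails; (⇐) holds.

(⇐) The residues r modulo 24 with r³ ≡ 7 (mod 24) are exactly {7}, and each is ≡ 7 (mod 12).

(⇒) This fails: take n = 19. Then 19 ≡ 7 (mod 12), but 19³ = 6859 ≡ 19 (mod 24), not 7.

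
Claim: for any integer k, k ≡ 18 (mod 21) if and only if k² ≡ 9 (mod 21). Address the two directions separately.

(→) Suppose k ≡ 18 (mod 21). Write k = 21j + 18. Then (21j + 18)² = 441j² + 756j + 324 = 21(21j² + 36j + 15) + 9, so k² ≡ 9 (mod 21).

(←) This fails: take k = 3. Then 3² = 9 ≡ 9 (mod 21), yet 3 ≡ 3 (mod 21), not 18.

Not equivalent: only (⇒) holds.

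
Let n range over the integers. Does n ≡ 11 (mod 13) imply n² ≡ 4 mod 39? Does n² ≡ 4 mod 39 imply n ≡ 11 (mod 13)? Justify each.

Forward direction. This fails: take n = 24. Then 24 ≡ 11 (mod 13), but 24² = 576 ≡ 30 (mod 39), not 4.

Converse. This fails: take n = 2. Then 2² = 4 ≡ 4 (mod 39), yet 2 ≡ 2 (mod 13), not 11.

Neither implication holds.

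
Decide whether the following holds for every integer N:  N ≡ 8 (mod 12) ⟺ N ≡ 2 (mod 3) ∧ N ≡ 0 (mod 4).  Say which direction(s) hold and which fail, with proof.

Both implications hold.

(→) Suppose N ≡ 8 (mod 12); write N = 12j + 8. Since 3 ∣ 12, reducing mod 3 gives N ≡ 8 ≡ 2 (mod 3); since 4 ∣ 12, reducing mod 4 gives N ≡ 8 ≡ 0 (mod 4).

(←) Conversely, if N ≡ 2 (mod 3) and N ≡ 0 (mod 4), then by the Chinese remainder theorem N ≡ 8 (mod 12). This is exactly N ≡ 8 (mod 12).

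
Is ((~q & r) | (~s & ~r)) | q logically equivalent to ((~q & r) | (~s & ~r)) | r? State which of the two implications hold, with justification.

(→) This fails. Under s = T, q = T, r = F, the left side is true but the right side is false.

(←) Assume the antecedent. If s is true, the antecedent forces (s = T, q = F, r = T) or (s = T, q = T, r = T), and ((~q & r) | (~s & ~r)) | q holds there. If s is false, ((~q & r) | (~s & ~r)) | q reduces to true regardless of the other variables. Either way ((~q & r) | (~s & ~r)) | q holds.

Only the converse holds.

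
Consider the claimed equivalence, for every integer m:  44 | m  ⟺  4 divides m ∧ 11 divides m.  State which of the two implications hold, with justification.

The biconditional holds.

(⇐) Suppose 4 ∣ m and 11 ∣ m. Any common multiple of 4 and 11 is a multiple of their lcm; here gcd(4, 11) = 1, so lcm(4, 11) = 4·11 = 44, so 44 ∣ m.

(⇒) If 44 ∣ m, write m = 44q. Since 44 = 11·4, m = 4·(11q), so 4 ∣ m; and since 44 = 4·11, m = 11·(4q), so 11 ∣ m.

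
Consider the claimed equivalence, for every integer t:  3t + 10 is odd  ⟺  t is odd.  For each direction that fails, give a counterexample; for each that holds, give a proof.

(⇒) Suppose 3t + 10 is odd. Since 3 is odd, 3t and t have the same parity, so 3t + 10 ≡ t + 10 (mod 2). As 10 is even, 3t + 10 is odd exactly when t is odd. Thus t is odd.

(⇐) Conversely, suppose t is odd; write t = 2j + 1. Then 3t + 10 = 3·(2j + 1) + 10 = 2·3j + 13, which is odd.

Both implications hold.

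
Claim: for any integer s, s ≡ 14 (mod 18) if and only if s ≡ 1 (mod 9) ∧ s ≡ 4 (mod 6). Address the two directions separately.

Forward direction. This fails: s = 14 gives 14 ≡ 14 (mod 18) but 14 ≡ 5 (mod 9), so the conjunction on the right does not hold.

Converse. This fails: s = 10 satisfies both congruences on the right (10 ≡ 1 mod 9 and 10 ≡ 4 mod 6) yet 10 ≡ 10 (mod 18), not 14.

Neither direction holds.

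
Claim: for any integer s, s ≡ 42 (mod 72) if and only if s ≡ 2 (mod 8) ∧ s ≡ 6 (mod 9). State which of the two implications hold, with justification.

(←) If s ≡ 2 (mod 8) and s ≡ 6 (mod 9), then by the Chinese remainder theorem s ≡ 42 (mod 72). This is exactly s ≡ 42 (mod 72).

(→) Suppose s ≡ 42 (mod 72); write s = 72j + 42. Since 8 ∣ 72, reducing mod 8 gives s ≡ 42 ≡ 2 (mod 8); since 9 ∣ 72, reducing mod 9 gives s ≡ 42 ≡ 6 (mod 9).

Both implications hold.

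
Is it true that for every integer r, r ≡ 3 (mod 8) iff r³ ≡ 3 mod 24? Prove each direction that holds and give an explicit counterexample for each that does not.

(⟸) The residues r modulo 24 with r³ ≡ 3 (mod 24) are exactly {3}, and each is ≡ 3 (mod 8).

(⟹) This fails: take r = 11. Then 11 ≡ 3 (mod 8), but 11³ = 1331 ≡ 11 (mod 24), not 3.

Only the converse holds.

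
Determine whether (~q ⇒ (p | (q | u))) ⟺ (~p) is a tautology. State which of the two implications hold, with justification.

Neither implication holds.

(→) This fails. Under p = T, u = F, q = F, the left side is true but the right side is false.

(←) This fails. Under p = F, u = F, q = F, the left side is false but the right side is true.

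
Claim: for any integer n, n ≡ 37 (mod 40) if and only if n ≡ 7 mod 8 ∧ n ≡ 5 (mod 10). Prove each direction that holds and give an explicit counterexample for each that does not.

Neither implication holds.

(⇒) This fails: n = 37 gives 37 ≡ 37 (mod 40) but 37 ≡ 5 (mod 8), so the conjunction on the right does not hold.

(⇐) This fails: n = 15 satisfies both congruences on the right (15 ≡ 7 mod 8 and 15 ≡ 5 mod 10) yet 15 ≡ 15 (mod 40), not 37.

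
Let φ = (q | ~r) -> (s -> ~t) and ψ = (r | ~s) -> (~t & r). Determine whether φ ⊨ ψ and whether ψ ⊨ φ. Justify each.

(→) This fails. Under q = F, r = F, t = F, s = F, the left side is true but the right side is false.

(←) This fails. Under q = F, r = F, t = T, s = T, the left side is false but the right side is true.

Neither implication holds.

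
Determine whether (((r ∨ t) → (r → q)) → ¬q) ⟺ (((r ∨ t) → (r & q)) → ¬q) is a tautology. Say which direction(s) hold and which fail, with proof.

[⇒] Assume the antecedent. If r is true, the antecedent forces (r = T, t = F, q = F) or (r = T, t = T, q = F), and ((r ∨ t) → (r & q)) → ¬q holds there. If r is false, the antecedent forces (r = F, t = F, q = F) or (r = F, t = T, q = F), and ((r ∨ t) → (r & q)) → ¬q holds there. Either way ((r ∨ t) → (r & q)) → ¬q holds.

[⇐] This fails. Under r = F, t = T, q = T, the left side is false but the right side is true.

Not equivalent: only (⇒) holds.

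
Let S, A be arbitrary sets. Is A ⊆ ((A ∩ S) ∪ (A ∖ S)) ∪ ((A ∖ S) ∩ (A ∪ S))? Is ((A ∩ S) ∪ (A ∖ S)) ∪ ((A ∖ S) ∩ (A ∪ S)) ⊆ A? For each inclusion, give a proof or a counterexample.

Both inclusions hold.

(⊆) Let x ∈ A. Then either x ∈ A and x ∉ S; or x ∈ S ∩ A. In each case x ∈ ((A ∩ S) ∪ (A ∖ S)) ∪ ((A ∖ S) ∩ (A ∪ S)), so A ⊆ ((A ∩ S) ∪ (A ∖ S)) ∪ ((A ∖ S) ∩ (A ∪ S)).

(⊇) Let x ∈ ((A ∩ S) ∪ (A ∖ S)) ∪ ((A ∖ S) ∩ (A ∪ S)). Then either x ∈ A and x ∉ S; or x ∈ S ∩ A. In each case x ∈ A, so ((A ∩ S) ∪ (A ∖ S)) ∪ ((A ∖ S) ∩ (A ∪ S)) ⊆ A.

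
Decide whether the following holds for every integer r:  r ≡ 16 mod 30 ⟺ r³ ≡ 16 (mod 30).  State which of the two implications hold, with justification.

Both implications hold.

(⇒) Suppose r ≡ 16 mod 30. Write r = 30j + 16. Then (30j + 16)³ = 27000j³ + 43200j² + 23040j + 4096 = 30(900j³ + 1440j² + 768j + 136) + 16, so r³ ≡ 16 (mod 30).

(⇐) Conversely, suppose r³ ≡ 16 (mod 30). The only residue r in {0, …, 29} with r³ ≡ 16 (mod 30) is r = 16, so r ≡ 16 (mod 30).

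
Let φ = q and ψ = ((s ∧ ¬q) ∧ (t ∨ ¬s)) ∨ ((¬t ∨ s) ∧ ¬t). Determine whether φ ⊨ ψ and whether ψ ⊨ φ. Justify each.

(⇒) fails and (⇐) fails.

(→) This fails. Under t = T, q = T, s = F, the left side is true but the right side is false.

(←) This fails. Under t = F, q = F, s = F, the left side is false but the right side is true.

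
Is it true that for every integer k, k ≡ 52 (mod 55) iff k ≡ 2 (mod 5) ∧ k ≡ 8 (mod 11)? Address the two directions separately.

[⇒] Suppose k ≡ 52 (mod 55); write k = 55j + 52. Since 5 ∣ 55, reducing mod 5 gives k ≡ 52 ≡ 2 (mod 5); since 11 ∣ 55, reducing mod 11 gives k ≡ 52 ≡ 8 (mod 11).

[⇐] Conversely, if k ≡ 2 (mod 5) and k ≡ 8 (mod 11), then by the Chinese remainder theorem k ≡ 52 (mod 55). This is exactly k ≡ 52 (mod 55).

Both directions hold.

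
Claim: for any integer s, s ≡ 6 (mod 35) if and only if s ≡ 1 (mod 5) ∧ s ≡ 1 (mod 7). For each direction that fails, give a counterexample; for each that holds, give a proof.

Neither direction holds.

(⇒) This fails: s = 6 gives 6 ≡ 6 (mod 35) but 6 ≡ 6 (mod 7), so the conjunction on the right does not hold.

(⇐) This fails: s = 1 satisfies both congruences on the right (1 ≡ 1 mod 5 and 1 ≡ 1 mod 7) yet 1 ≡ 1 (mod 35), not 6.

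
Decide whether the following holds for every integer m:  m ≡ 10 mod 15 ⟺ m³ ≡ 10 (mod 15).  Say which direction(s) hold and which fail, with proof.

(⇐) Suppose m³ ≡ 10 (mod 15). The only residue r in {0, …, 14} with r³ ≡ 10 (mod 15) is r = 10, so m ≡ 10 (mod 15).

(⇒) Suppose m ≡ 10 mod 15. Write m = 15j + 10. Then (15j + 10)³ = 3375j³ + 6750j² + 4500j + 1000 = 15(225j³ + 450j² + 300j + 66) + 10, so m³ ≡ 10 (mod 15).

Both implications hold.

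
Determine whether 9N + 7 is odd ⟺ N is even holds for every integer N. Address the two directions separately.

The biconditional holds.

(→) Suppose 9N + 7 is odd. Since 9 is odd, 9N and N have the same parity, so 9N + 7 ≡ N + 7 (mod 2). As 7 is odd, 9N + 7 is odd exactly when N is even. Thus N is even.

(←) Conversely, suppose N is even; write N = 2j. Then 9N + 7 = 9·(2j) + 7 = 2·9j + 7, which is odd.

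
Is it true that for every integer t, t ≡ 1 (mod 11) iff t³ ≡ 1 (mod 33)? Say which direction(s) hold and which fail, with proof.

[⇐] The residues r modulo 33 with r³ ≡ 1 (mod 33) are exactly {1}, and each is ≡ 1 (mod 11).

[⇒] This fails: take t = 12. Then 12 ≡ 1 (mod 11), but 12³ = 1728 ≡ 12 (mod 33), not 1.

Only the reverse direction holds.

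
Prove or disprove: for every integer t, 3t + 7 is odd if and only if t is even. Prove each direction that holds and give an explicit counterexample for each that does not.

Equivalent; both directions hold.

(⟹) Suppose 3t + 7 is odd. Since 3 is odd, 3t and t have the same parity, so 3t + 7 ≡ t + 7 (mod 2). As 7 is odd, 3t + 7 is odd exactly when t is even. Thus t is even.

(⟸) Conversely, suppose t is even; write t = 2j. Then 3t + 7 = 3·(2j) + 7 = 2·3j + 7, which is odd.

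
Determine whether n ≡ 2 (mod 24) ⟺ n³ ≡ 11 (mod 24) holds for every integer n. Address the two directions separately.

Neither direction holds.

(⟹) This fails: take n = 2. Then 2 ≡ 2 (mod 24), but 2³ = 8 ≡ 8 (mod 24), not 11.

(⟸) This fails: take n = 11. Then 11³ = 1331 ≡ 11 (mod 24), yet 11 ≡ 11 (mod 24), not 2.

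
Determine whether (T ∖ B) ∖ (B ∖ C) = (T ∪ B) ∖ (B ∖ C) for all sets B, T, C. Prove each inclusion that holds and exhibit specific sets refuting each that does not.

(⊆) holds; (⊇) fails.

Forward inclusion. Let x ∈ (T ∖ B) ∖ (B ∖ C). Then either x ∈ T and x ∉ B, C; or x ∈ T ∩ C and x ∉ B. In each case x ∈ (T ∪ B) ∖ (B ∖ C), so (T ∖ B) ∖ (B ∖ C) ⊆ (T ∪ B) ∖ (B ∖ C).

Reverse inclusion. This inclusion fails. Take B = {1}, T = ∅, C = {1}; then 1 ∈ (T ∪ B) ∖ (B ∖ C) but 1 ∉ (T ∖ B) ∖ (B ∖ C).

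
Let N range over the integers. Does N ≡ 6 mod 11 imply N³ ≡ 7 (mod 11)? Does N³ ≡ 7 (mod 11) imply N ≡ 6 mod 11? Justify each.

(⇒) Suppose N ≡ 6 mod 11. Write N = 11j + 6. Then (11j + 6)³ = 1331j³ + 2178j² + 1188j + 216 = 11(121j³ + 198j² + 108j + 19) + 7, so N³ ≡ 7 (mod 11).

(⇐) Conversely, suppose N³ ≡ 7 (mod 11). The only residue r in {0, …, 10} with r³ ≡ 7 (mod 11) is r = 6, so N ≡ 6 (mod 11).

Equivalent; both directions hold.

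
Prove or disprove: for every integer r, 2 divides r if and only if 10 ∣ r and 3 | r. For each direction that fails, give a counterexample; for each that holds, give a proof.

(⟹) This fails: take r = 2. Certainly 2 ∣ 2, but 10 ∤ 2.

(⟸) Suppose 10 ∣ r and 3 ∣ r. Any common multiple of 10 and 3 is a multiple of their lcm; here gcd(10, 3) = 1, so lcm(10, 3) = 10·3 = 30, so 30 ∣ r. Since 2 ∣ 30, it follows that 2 ∣ r.

The forward direction fails; the converse holds.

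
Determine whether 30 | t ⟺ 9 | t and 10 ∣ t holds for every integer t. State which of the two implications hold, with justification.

(→) This fails: take t = 30. Certainly 30 ∣ 30, but 9 ∤ 30.

(←) Suppose 9 ∣ t and 10 ∣ t. Any common multiple of 9 and 10 is a multiple of their lcm; here gcd(9, 10) = 1, so lcm(9, 10) = 9·10 = 90, so 90 ∣ t. Since 30 ∣ 90, it follows that 30 ∣ t.

(⇒) fails; (⇐) holds.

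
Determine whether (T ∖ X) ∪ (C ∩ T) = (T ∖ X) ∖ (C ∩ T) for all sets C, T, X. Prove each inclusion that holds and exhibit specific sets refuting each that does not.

The sets are not equal: only the reverse inclusion holds.

(⊆) This inclusion fails. Take C = {1}, T = {1}, X = ∅; then 1 ∈ (T ∖ X) ∪ (C ∩ T) but 1 ∉ (T ∖ X) ∖ (C ∩ T).

(⊇) Let x ∈ (T ∖ X) ∖ (C ∩ T). Then x ∈ T and x ∉ C, X, from which x ∈ (T ∖ X) ∪ (C ∩ T).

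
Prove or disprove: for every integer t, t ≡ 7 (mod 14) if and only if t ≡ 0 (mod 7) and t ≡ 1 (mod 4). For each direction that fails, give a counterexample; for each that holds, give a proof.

(→) This fails: t = 7 gives 7 ≡ 7 (mod 14) but 7 ≡ 3 (mod 4), so the conjunction on the right does not hold.

(←) Conversely, if t ≡ 0 (mod 7) and t ≡ 1 (mod 4), then by the Chinese remainder theorem t ≡ 21 (mod 28). Since 21 ≡ 7 (mod 14) and 14 ∣ 28, we get t ≡ 7 (mod 14).

The forward direction fails; the converse holds.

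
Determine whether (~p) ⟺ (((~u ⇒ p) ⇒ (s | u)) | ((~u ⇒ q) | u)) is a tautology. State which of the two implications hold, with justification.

[⇒] Assume the antecedent. If p is true, the antecedent cannot hold. If p is false, the consequent reduces to true regardless of the other variables. Either way the consequent holds.

[⇐] This fails. Under q = T, s = F, u = F, p = T, the left side is false but the right side is true.

The forward direction holds; the converse fails.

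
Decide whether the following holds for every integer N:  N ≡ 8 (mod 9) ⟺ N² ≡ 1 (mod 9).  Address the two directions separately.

(⇒) Suppose N ≡ 8 (mod 9). Write N = 9j + 8. Then (9j + 8)² = 81j² + 144j + 64 = 9(9j² + 16j + 7) + 1, so N² ≡ 1 (mod 9).

(⇐) This fails: take N = 1. Then 1² = 1 ≡ 1 (mod 9), yet 1 ≡ 1 (mod 9), not 8.

Not equivalent: only (⇒) holds.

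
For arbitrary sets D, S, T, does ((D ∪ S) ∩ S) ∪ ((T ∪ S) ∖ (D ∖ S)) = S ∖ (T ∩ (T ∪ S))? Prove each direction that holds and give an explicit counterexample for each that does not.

Only the reverse inclusion holds.

(⊇) Let x ∈ S ∖ (T ∩ (T ∪ S)). Then either x ∈ S and x ∉ D, T; or x ∈ D ∩ S and x ∉ T. In each case x ∈ ((D ∪ S) ∩ S) ∪ ((T ∪ S) ∖ (D ∖ S)), so S ∖ (T ∩ (T ∪ S)) ⊆ ((D ∪ S) ∩ S) ∪ ((T ∪ S) ∖ (D ∖ S)).

(⊆) This inclusion fails. Take D = ∅, S = ∅, T = {1}; then 1 ∈ ((D ∪ S) ∩ S) ∪ ((T ∪ S) ∖ (D ∖ S)) but 1 ∉ S ∖ (T ∩ (T ∪ S)).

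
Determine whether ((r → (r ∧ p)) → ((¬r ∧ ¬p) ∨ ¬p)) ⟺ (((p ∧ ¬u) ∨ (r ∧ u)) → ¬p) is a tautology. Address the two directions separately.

[⇒] Assume the antecedent. If r is true, the antecedent forces (r = T, u = F, p = F) or (r = T, u = T, p = F), and ((p ∧ ¬u) ∨ (r ∧ u)) → ¬p holds there. If r is false, the antecedent forces (r = F, u = F, p = F) or (r = F, u = T, p = F), and ((p ∧ ¬u) ∨ (r ∧ u)) → ¬p holds there. Either way ((p ∧ ¬u) ∨ (r ∧ u)) → ¬p holds.

[⇐] This fails. Under r = F, u = T, p = T, the left side is false but the right side is true.

Only the forward implication holds.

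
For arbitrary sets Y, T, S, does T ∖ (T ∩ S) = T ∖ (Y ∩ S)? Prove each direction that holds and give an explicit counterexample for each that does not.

The sets are not equal: only the forward inclusion holds.

(⟹) Let x ∈ T ∖ (T ∩ S). Then either x ∈ T and x ∉ Y, S; or x ∈ Y ∩ T and x ∉ S. In each case x ∈ T ∖ (Y ∩ S), so T ∖ (T ∩ S) ⊆ T ∖ (Y ∩ S).

(⟸) This inclusion fails. Take Y = ∅, T = {1}, S = {1}; then 1 ∈ T ∖ (Y ∩ S) but 1 ∉ T ∖ (T ∩ S).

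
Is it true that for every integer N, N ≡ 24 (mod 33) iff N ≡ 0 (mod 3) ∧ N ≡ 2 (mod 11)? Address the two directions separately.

(⟹) Suppose N ≡ 24 (mod 33); write N = 33j + 24. Since 3 ∣ 33, reducing mod 3 gives N ≡ 24 ≡ 0 (mod 3); since 11 ∣ 33, reducing mod 11 gives N ≡ 24 ≡ 2 (mod 11).

(⟸) Conversely, if N ≡ 0 (mod 3) and N ≡ 2 (mod 11), then by the Chinese remainder theorem N ≡ 24 (mod 33). This is exactly N ≡ 24 (mod 33).

Both directions hold.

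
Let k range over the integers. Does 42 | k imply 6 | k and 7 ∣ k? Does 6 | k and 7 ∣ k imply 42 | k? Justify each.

Both directions hold.

Forward direction. If 42 ∣ k, write k = 42q. Since 42 = 7·6, k = 6·(7q), so 6 ∣ k; and since 42 = 6·7, k = 7·(6q), so 7 ∣ k.

Converse. Suppose 6 ∣ k and 7 ∣ k. Any common multiple of 6 and 7 is a multiple of their lcm; here gcd(6, 7) = 1, so lcm(6, 7) = 6·7 = 42, so 42 ∣ k.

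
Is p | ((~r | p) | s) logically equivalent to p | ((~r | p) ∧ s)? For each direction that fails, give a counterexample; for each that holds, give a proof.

(→) This fails. Under r = F, s = F, p = F, the left side is true but the right side is false.

(←) Assume the antecedent. If r is true, the antecedent forces (r = T, s = F, p = T) or (r = T, s = T, p = T), and p | ((~r | p) | s) holds there. If r is false, p | ((~r | p) | s) reduces to true regardless of the other variables. Either way p | ((~r | p) | s) holds.

Only the converse holds.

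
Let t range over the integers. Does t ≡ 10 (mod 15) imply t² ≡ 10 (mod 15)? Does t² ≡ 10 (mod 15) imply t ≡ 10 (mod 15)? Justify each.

Not equivalent: only (⇒) holds.

[⇒] Suppose t ≡ 10 (mod 15). Write t = 15j + 10. Then (15j + 10)² = 225j² + 300j + 100 = 15(15j² + 20j + 6) + 10, so t² ≡ 10 (mod 15).

[⇐] This fails: take t = 5. Then 5² = 25 ≡ 10 (mod 15), yet 5 ≡ 5 (mod 15), not 10.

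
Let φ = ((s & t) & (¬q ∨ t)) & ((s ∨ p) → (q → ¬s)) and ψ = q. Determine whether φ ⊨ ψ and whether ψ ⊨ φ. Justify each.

(⟹) This fails. Under p = F, q = F, s = T, t = T, the left side is true but the right side is false.

(⟸) This fails. Under p = F, q = T, s = F, t = F, the left side is false but the right side is true.

Both directions fail.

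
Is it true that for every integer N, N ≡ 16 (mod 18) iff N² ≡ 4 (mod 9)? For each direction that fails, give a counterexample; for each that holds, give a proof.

(→) Suppose N ≡ 16 (mod 18). Then N² ≡ 16² = 256 (mod 18), and since 9 ∣ 18, also N² ≡ 4 (mod 9).

(←) This fails: take N = 2. Then 2² = 4 ≡ 4 (mod 9), yet 2 ≡ 2 (mod 18), not 16.

Only the forward direction holds.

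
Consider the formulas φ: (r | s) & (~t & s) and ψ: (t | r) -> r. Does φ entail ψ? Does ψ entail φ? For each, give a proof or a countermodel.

Not equivalent: only (⇒) holds.

(⟹) Assume the antecedent. If r is true, (t | r) -> r reduces to true regardless of the other variables. If r is false, the antecedent forces (r = F, t = F, s = T), and (t | r) -> r holds there. Either way (t | r) -> r holds.

(⟸) This fails. Under r = F, t = F, s = F, the left side is false but the right side is true.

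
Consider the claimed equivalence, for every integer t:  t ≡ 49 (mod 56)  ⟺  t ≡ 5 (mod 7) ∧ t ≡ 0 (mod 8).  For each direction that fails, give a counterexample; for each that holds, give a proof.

Neither implication holds.

Forward direction. This fails: t = 49 gives 49 ≡ 49 (mod 56) but 49 ≡ 0 (mod 7), so the conjunction on the right does not hold.

Converse. This fails: t = 40 satisfies both congruences on the right (40 ≡ 5 mod 7 and 40 ≡ 0 mod 8) yet 40 ≡ 40 (mod 56), not 49.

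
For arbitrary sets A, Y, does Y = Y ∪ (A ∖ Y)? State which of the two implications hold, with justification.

(⊆) holds; (⊇) fails.

(⟹) Let x ∈ Y. Then either x ∈ Y and x ∉ A; or x ∈ A ∩ Y. In each case x ∈ Y ∪ (A ∖ Y), so Y ⊆ Y ∪ (A ∖ Y).

(⟸) This inclusion fails. Take A = {1}, Y = ∅; then 1 ∈ Y ∪ (A ∖ Y) but 1 ∉ Y.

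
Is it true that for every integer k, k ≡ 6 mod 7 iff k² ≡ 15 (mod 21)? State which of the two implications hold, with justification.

Neither direction holds.

[⇒] This fails: take k = 13. Then 13 ≡ 6 (mod 7), but 13² = 169 ≡ 1 (mod 21), not 15.

[⇐] This fails: take k = 15. Then 15² = 225 ≡ 15 (mod 21), yet 15 ≡ 1 (mod 7), not 6.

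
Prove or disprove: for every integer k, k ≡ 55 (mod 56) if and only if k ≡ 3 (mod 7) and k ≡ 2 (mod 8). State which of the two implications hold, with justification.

(⇒) fails and (⇐) fails.

Forward direction. This fails: k = 55 gives 55 ≡ 55 (mod 56) but 55 ≡ 6 (mod 7), so the conjunction on the right does not hold.

Converse. This fails: k = 10 satisfies both congruences on the right (10 ≡ 3 mod 7 and 10 ≡ 2 mod 8) yet 10 ≡ 10 (mod 56), not 55.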